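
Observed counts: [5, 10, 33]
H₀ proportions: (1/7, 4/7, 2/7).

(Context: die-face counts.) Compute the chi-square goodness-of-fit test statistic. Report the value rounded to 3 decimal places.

test statistic = 38.698

n = 48; E_i = n·p_i = [6.86, 27.43, 13.71]
χ² = (5−6.86)²/6.86 + (10−27.43)²/27.43 + (33−13.71)²/13.71 = 38.6979
df = 2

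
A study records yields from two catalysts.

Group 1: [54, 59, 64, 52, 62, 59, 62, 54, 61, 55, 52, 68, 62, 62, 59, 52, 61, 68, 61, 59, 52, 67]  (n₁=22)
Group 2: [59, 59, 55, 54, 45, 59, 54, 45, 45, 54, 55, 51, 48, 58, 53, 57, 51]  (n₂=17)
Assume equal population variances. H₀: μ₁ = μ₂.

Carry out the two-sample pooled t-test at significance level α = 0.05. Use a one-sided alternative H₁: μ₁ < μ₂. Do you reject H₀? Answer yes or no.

reject H₀: no

x̄₁=59.318, s₁=5.158, n₁=22
x̄₂=53.059, s₂=4.905, n₂=17
s_p² = [21·5.158² + 16·4.905²]/37 = 25.5058
SE = √(s_p²·(1/22+1/17)) = 1.6309
t = (59.318−53.059)/1.6309 = 3.8381
df = 37
p-value (one-sided, H₁ less) = 0.99977
At α=0.05: p ≥ α → fail to reject H₀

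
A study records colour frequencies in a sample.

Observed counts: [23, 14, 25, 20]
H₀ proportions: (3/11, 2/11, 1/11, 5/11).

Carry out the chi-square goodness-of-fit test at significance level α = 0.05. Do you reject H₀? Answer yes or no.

reject H₀: yes

n = 82; E_i = n·p_i = [22.36, 14.91, 7.45, 37.27]
χ² = (23−22.36)²/22.36 + (14−14.91)²/14.91 + (25−7.45)²/7.45 + (20−37.27)²/37.27 = 49.3740
df = 3
p-value (upper-tail) = 0.00000
At α=0.05: p < α → reject H₀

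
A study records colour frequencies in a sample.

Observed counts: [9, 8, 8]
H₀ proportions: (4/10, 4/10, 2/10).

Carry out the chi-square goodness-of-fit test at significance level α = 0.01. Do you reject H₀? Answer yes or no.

reject H₀: no

n = 25; E_i = n·p_i = [10.00, 10.00, 5.00]
χ² = (9−10.00)²/10.00 + (8−10.00)²/10.00 + (8−5.00)²/5.00 = 2.3000
df = 2
p-value (upper-tail) = 0.31664
At α=0.01: p ≥ α → fail to reject H₀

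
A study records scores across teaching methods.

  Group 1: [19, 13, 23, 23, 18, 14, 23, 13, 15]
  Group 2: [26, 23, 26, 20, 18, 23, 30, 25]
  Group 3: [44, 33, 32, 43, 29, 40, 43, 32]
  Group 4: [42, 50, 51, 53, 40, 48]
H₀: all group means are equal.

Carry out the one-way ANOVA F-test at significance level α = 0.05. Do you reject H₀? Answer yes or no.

Group means [17.89, 23.88, 37.00, 47.33], grand mean 30.065
SSB = Σnᵢ(x̄ᵢ−x̄)² = 3814.774; SSW = ΣΣ(x−x̄ᵢ)² = 645.097
MSB = 3814.774/3 = 1271.5912; MSW = 645.097/27 = 23.8925
F = MSB/MSW = 53.2214
df = (3, 27)
p-value (upper-tail) = 0.00000
At α=0.05: p < α → reject H₀

reject H₀: yes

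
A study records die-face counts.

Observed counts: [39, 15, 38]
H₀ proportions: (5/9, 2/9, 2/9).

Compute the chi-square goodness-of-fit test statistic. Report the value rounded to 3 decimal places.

n = 92; E_i = n·p_i = [51.11, 20.44, 20.44]
χ² = (39−51.11)²/51.11 + (15−20.44)²/20.44 + (38−20.44)²/20.44 = 19.3946
df = 2

test statistic = 19.395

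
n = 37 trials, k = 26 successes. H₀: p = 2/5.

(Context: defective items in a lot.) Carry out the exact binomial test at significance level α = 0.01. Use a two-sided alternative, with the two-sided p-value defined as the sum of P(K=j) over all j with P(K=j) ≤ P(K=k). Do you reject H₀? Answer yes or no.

reject H₀: yes

Exact binomial: n=37, k=26, p₀=2/5=0.4000
P(X=j) = C(n,j)·p₀^j·(1−p₀)^(n−j); p = Σ P(X=j) over j with P(X=j) ≤ P(X=26)
p-value (two-sided) = 0.00029
At α=0.01: p < α → reject H₀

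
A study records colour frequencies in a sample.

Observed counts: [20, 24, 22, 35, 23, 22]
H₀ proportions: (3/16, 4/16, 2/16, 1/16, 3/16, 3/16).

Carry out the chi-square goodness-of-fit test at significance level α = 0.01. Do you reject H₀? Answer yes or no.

reject H₀: yes

n = 146; E_i = n·p_i = [27.38, 36.50, 18.25, 9.12, 27.38, 27.38]
χ² = (20−27.38)²/27.38 + (24−36.50)²/36.50 + (22−18.25)²/18.25 + (35−9.12)²/9.12 + (23−27.38)²/27.38 + (22−27.38)²/27.38 = 82.1644
df = 5
p-value (upper-tail) = 0.00000
At α=0.01: p < α → reject H₀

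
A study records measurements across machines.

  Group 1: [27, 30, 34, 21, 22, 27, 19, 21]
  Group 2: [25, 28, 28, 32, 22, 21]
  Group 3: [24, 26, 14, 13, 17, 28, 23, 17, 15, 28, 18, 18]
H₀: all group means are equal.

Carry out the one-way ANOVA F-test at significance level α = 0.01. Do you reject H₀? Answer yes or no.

reject H₀: no

Group means [25.12, 26.00, 20.08], grand mean 23.000
SSB = Σnᵢ(x̄ᵢ−x̄)² = 192.208; SSW = ΣΣ(x−x̄ᵢ)² = 601.792
MSB = 192.208/2 = 96.1042; MSW = 601.792/23 = 26.1649
F = MSB/MSW = 3.6730
df = (2, 23)
p-value (upper-tail) = 0.04128
At α=0.01: p ≥ α → fail to reject H₀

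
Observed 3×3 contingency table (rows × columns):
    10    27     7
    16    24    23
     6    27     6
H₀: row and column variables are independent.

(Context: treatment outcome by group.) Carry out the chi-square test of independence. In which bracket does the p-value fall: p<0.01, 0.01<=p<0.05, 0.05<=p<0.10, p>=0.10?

Row totals [44, 63, 39], col totals [32, 78, 36], n=146
χ² = (10−9.64)²/9.64 + (27−23.51)²/23.51 + (7−10.85)²/10.85 + (16−13.81)²/13.81 + (24−33.66)²/33.66 + (23−15.53)²/15.53 + (6−8.55)²/8.55 + (27−20.84)²/20.84 + (6−9.62)²/9.62 = 12.5483
df = 4
p-value (upper-tail) = 0.01371
→ bracket: 0.01<=p<0.05

p-value bracket: 0.01<=p<0.05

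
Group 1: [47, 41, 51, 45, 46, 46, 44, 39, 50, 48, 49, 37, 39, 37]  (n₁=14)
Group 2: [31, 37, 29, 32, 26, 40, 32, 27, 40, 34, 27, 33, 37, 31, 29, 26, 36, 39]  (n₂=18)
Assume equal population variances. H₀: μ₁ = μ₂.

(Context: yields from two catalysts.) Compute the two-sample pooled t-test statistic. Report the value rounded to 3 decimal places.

test statistic = 6.848

x̄₁=44.214, s₁=4.807, n₁=14
x̄₂=32.556, s₂=4.755, n₂=18
s_p² = [13·4.807² + 17·4.755²]/30 = 22.8267
SE = √(s_p²·(1/14+1/18)) = 1.7025
t = (44.214−32.556)/1.7025 = 6.8479
df = 30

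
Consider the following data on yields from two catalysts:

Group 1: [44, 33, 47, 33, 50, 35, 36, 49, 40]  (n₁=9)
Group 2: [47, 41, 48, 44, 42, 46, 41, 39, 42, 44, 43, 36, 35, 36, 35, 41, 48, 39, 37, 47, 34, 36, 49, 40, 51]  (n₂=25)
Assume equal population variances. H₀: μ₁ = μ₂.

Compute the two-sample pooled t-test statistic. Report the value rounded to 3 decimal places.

test statistic = -0.402

x̄₁=40.778, s₁=6.888, n₁=9
x̄₂=41.640, s₂=4.974, n₂=25
s_p² = [8·6.888² + 24·4.974²]/32 = 30.4161
SE = √(s_p²·(1/9+1/25)) = 2.1439
t = (40.778−41.640)/2.1439 = -0.4022
df = 32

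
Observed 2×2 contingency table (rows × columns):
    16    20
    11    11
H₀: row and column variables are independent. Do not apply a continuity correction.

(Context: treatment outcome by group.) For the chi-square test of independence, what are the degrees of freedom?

degrees of freedom = 1

df = (r−1)(c−1) = (2−1)·(2−1) = 1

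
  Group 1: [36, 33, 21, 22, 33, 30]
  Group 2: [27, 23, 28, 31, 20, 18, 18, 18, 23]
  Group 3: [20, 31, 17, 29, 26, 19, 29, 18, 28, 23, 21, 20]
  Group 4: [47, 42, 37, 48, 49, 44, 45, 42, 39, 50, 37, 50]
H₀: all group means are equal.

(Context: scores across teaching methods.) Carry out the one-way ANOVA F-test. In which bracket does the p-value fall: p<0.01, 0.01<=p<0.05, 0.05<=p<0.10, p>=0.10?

Group means [29.17, 22.89, 23.42, 44.17], grand mean 30.564
SSB = Σnᵢ(x̄ᵢ−x̄)² = 3375.284; SSW = ΣΣ(x−x̄ᵢ)² = 904.306
MSB = 3375.284/3 = 1125.0947; MSW = 904.306/35 = 25.8373
F = MSB/MSW = 43.5454
df = (3, 35)
p-value (upper-tail) = 0.00000
→ bracket: p<0.01

p-value bracket: p<0.01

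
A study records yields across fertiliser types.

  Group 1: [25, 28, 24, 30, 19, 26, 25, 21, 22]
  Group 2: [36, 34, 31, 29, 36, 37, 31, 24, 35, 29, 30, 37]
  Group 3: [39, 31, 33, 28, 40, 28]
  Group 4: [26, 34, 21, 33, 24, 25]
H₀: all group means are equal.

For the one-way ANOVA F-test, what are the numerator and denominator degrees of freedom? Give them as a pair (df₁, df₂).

k = 4 groups, N = 33 total
df = (k−1, N−k) = (4−1, 33−4) = (3, 29)

degrees of freedom = [3, 29]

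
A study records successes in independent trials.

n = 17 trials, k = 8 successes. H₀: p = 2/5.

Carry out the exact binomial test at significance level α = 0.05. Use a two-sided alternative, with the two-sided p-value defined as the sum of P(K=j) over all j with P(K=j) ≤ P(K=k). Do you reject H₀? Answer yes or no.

Exact binomial: n=17, k=8, p₀=2/5=0.4000
P(X=j) = C(n,j)·p₀^j·(1−p₀)^(n−j); p = Σ P(X=j) over j with P(X=j) ≤ P(X=8)
p-value (two-sided) = 0.62342
At α=0.05: p ≥ α → fail to reject H₀

reject H₀: no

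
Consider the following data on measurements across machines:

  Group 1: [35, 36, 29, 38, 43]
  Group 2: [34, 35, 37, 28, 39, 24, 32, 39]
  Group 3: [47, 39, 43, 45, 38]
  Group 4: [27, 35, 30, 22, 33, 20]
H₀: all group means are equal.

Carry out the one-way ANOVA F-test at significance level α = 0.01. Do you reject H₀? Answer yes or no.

Group means [36.20, 33.50, 42.40, 27.83], grand mean 34.500
SSB = Σnᵢ(x̄ᵢ−x̄)² = 601.167; SSW = ΣΣ(x−x̄ᵢ)² = 538.833
MSB = 601.167/3 = 200.3889; MSW = 538.833/20 = 26.9417
F = MSB/MSW = 7.4379
df = (3, 20)
p-value (upper-tail) = 0.00155
At α=0.01: p < α → reject H₀

reject H₀: yes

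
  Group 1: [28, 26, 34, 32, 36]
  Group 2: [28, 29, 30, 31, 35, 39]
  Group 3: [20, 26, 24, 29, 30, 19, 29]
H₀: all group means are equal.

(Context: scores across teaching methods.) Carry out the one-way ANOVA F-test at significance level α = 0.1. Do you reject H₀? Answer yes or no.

Group means [31.20, 32.00, 25.29], grand mean 29.167
SSB = Σnᵢ(x̄ᵢ−x̄)² = 174.271; SSW = ΣΣ(x−x̄ᵢ)² = 276.229
MSB = 174.271/2 = 87.1357; MSW = 276.229/15 = 18.4152
F = MSB/MSW = 4.7317
df = (2, 15)
p-value (upper-tail) = 0.02552
At α=0.1: p < α → reject H₀

reject H₀: yes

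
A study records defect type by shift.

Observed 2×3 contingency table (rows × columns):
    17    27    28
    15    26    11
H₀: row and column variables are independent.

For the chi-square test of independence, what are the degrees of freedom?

df = (r−1)(c−1) = (2−1)·(3−1) = 2

degrees of freedom = 2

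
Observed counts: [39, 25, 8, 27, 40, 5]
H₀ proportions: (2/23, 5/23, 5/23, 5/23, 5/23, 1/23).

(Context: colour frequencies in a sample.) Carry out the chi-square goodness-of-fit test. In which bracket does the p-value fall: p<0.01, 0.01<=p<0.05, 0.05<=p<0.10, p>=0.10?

p-value bracket: p<0.01

n = 144; E_i = n·p_i = [12.52, 31.30, 31.30, 31.30, 31.30, 6.26]
χ² = (39−12.52)²/12.52 + (25−31.30)²/31.30 + (8−31.30)²/31.30 + (27−31.30)²/31.30 + (40−31.30)²/31.30 + (5−6.26)²/6.26 = 77.8701
df = 5
p-value (upper-tail) = 0.00000
→ bracket: p<0.01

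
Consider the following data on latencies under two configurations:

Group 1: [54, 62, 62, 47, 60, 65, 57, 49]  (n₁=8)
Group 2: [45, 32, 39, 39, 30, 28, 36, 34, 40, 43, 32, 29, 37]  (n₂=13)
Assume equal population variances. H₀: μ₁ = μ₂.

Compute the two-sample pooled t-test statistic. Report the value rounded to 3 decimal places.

test statistic = 8.140

x̄₁=57.000, s₁=6.503, n₁=8
x̄₂=35.692, s₂=5.391, n₂=13
s_p² = [7·6.503² + 12·5.391²]/19 = 33.9352
SE = √(s_p²·(1/8+1/13)) = 2.6177
t = (57.000−35.692)/2.6177 = 8.1399
df = 19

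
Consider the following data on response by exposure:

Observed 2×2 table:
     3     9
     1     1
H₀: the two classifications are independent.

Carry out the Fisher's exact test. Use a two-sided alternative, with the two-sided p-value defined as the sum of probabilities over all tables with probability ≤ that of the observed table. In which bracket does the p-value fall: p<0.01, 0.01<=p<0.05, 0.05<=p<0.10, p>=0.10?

Margins: r₁=12, r₂=2, c₁=4, c₂=10, n=14
p_obs = C(12,3)·C(2,1)/C(14,4); sum pmf over tables with pmf ≤ p_obs
p-value (two-sided) = 0.50549
→ bracket: p>=0.10

p-value bracket: p>=0.10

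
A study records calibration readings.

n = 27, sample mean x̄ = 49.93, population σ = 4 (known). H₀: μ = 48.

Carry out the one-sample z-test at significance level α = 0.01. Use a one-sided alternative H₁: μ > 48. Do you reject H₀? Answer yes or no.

reject H₀: yes

SE = σ/√n = 4/√27 = 0.7698
z = (x̄−μ₀)/SE = (49.93−48)/0.7698 = 2.5071
p-value (one-sided, H₁ greater) = 0.00609
At α=0.01: p < α → reject H₀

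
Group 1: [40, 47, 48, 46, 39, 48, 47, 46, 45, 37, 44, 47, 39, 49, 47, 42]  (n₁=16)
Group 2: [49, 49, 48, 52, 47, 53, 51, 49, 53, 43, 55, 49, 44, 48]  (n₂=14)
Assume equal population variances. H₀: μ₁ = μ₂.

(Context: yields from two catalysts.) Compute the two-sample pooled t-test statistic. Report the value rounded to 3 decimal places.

x̄₁=44.438, s₁=3.812, n₁=16
x̄₂=49.286, s₂=3.361, n₂=14
s_p² = [15·3.812² + 13·3.361²]/28 = 13.0284
SE = √(s_p²·(1/16+1/14)) = 1.3209
t = (44.438−49.286)/1.3209 = -3.6703
df = 28

test statistic = -3.670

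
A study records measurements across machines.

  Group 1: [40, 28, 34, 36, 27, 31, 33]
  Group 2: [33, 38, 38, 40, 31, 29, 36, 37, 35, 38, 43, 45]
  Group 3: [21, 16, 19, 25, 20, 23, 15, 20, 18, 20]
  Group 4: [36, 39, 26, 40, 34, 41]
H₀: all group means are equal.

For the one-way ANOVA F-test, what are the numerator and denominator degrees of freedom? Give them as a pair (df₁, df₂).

k = 4 groups, N = 35 total
df = (k−1, N−k) = (4−1, 35−4) = (3, 31)

degrees of freedom = [3, 31]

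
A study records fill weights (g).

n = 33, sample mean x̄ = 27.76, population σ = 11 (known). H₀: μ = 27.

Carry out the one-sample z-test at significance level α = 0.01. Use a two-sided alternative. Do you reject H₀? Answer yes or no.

reject H₀: no

SE = σ/√n = 11/√33 = 1.9149
z = (x̄−μ₀)/SE = (27.76−27)/1.9149 = 0.3969
p-value (two-sided) = 0.69144
At α=0.01: p ≥ α → fail to reject H₀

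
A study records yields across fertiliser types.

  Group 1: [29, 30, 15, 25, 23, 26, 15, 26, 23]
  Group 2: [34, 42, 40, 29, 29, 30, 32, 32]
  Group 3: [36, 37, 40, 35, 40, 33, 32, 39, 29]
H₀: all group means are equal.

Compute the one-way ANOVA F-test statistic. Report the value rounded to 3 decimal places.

Group means [23.56, 33.50, 35.67], grand mean 30.808
SSB = Σnᵢ(x̄ᵢ−x̄)² = 743.816; SSW = ΣΣ(x−x̄ᵢ)² = 520.222
MSB = 743.816/2 = 371.9081; MSW = 520.222/23 = 22.6184
F = MSB/MSW = 16.4428
df = (2, 23)

test statistic = 16.443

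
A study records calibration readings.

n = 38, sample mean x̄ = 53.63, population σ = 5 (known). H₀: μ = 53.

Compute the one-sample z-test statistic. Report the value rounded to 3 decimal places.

test statistic = 0.777

SE = σ/√n = 5/√38 = 0.8111
z = (x̄−μ₀)/SE = (53.63−53)/0.8111 = 0.7767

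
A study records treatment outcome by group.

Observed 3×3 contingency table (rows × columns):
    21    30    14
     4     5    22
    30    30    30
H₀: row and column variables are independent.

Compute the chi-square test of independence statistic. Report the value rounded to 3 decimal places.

test statistic = 23.732

Row totals [65, 31, 90], col totals [55, 65, 66], n=186
χ² = (21−19.22)²/19.22 + (30−22.72)²/22.72 + (14−23.06)²/23.06 + (4−9.17)²/9.17 + (5−10.83)²/10.83 + (22−11.00)²/11.00 + (30−26.61)²/26.61 + (30−31.45)²/31.45 + (30−31.94)²/31.94 = 23.7321
df = 4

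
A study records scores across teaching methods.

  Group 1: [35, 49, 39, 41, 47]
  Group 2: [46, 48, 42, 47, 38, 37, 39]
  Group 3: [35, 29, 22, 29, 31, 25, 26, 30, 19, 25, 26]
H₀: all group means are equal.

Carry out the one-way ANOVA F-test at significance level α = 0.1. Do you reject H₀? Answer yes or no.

reject H₀: yes

Group means [42.20, 42.43, 27.00], grand mean 35.000
SSB = Σnᵢ(x̄ᵢ−x̄)² = 1349.486; SSW = ΣΣ(x−x̄ᵢ)² = 454.514
MSB = 1349.486/2 = 674.7429; MSW = 454.514/20 = 22.7257
F = MSB/MSW = 29.6907
df = (2, 20)
p-value (upper-tail) = 0.00000
At α=0.1: p < α → reject H₀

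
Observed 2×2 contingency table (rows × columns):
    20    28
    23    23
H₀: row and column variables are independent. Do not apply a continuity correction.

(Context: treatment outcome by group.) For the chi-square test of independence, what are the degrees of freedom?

df = (r−1)(c−1) = (2−1)·(2−1) = 1

degrees of freedom = 1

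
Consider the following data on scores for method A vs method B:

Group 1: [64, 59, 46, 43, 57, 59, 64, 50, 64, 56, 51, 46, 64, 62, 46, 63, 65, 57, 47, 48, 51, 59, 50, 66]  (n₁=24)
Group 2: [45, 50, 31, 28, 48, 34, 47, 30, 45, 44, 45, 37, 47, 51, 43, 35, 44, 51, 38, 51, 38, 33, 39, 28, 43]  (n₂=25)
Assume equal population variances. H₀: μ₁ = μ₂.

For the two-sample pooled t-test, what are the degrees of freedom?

df = n₁ + n₂ − 2 = 24 + 25 − 2 = 47

degrees of freedom = 47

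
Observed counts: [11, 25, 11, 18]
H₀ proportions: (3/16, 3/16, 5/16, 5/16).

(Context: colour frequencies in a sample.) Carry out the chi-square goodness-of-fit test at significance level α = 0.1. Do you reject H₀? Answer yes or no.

n = 65; E_i = n·p_i = [12.19, 12.19, 20.31, 20.31]
χ² = (11−12.19)²/12.19 + (25−12.19)²/12.19 + (11−20.31)²/20.31 + (18−20.31)²/20.31 = 18.1179
df = 3
p-value (upper-tail) = 0.00042
At α=0.1: p < α → reject H₀

reject H₀: yes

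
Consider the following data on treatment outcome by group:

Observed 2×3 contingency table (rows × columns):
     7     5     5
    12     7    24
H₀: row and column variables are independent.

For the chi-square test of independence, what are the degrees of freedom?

df = (r−1)(c−1) = (2−1)·(3−1) = 2

degrees of freedom = 2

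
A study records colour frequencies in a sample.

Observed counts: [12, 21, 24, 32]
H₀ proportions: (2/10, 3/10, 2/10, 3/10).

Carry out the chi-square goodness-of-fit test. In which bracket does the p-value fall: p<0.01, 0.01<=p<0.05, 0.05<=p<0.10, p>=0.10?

p-value bracket: 0.05<=p<0.10

n = 89; E_i = n·p_i = [17.80, 26.70, 17.80, 26.70]
χ² = (12−17.80)²/17.80 + (21−26.70)²/26.70 + (24−17.80)²/17.80 + (32−26.70)²/26.70 = 6.3184
df = 3
p-value (upper-tail) = 0.09711
→ bracket: 0.05<=p<0.10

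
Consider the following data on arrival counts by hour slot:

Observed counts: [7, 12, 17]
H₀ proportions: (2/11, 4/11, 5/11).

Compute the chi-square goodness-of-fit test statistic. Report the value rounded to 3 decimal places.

test statistic = 0.147

n = 36; E_i = n·p_i = [6.55, 13.09, 16.36]
χ² = (7−6.55)²/6.55 + (12−13.09)²/13.09 + (17−16.36)²/16.36 = 0.1472
df = 2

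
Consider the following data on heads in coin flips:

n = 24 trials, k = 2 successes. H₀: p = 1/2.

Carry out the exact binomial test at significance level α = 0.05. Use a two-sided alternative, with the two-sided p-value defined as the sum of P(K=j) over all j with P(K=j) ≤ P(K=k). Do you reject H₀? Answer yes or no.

Exact binomial: n=24, k=2, p₀=1/2=0.5000
P(X=j) = C(n,j)·p₀^j·(1−p₀)^(n−j); p = Σ P(X=j) over j with P(X=j) ≤ P(X=2)
p-value (two-sided) = 0.00004
At α=0.05: p < α → reject H₀

reject H₀: yes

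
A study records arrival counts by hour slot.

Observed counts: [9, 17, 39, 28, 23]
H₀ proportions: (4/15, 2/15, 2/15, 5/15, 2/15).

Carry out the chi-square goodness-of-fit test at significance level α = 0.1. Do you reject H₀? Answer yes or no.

reject H₀: yes

n = 116; E_i = n·p_i = [30.93, 15.47, 15.47, 38.67, 15.47]
χ² = (9−30.93)²/30.93 + (17−15.47)²/15.47 + (39−15.47)²/15.47 + (28−38.67)²/38.67 + (23−15.47)²/15.47 = 58.1228
df = 4
p-value (upper-tail) = 0.00000
At α=0.1: p < α → reject H₀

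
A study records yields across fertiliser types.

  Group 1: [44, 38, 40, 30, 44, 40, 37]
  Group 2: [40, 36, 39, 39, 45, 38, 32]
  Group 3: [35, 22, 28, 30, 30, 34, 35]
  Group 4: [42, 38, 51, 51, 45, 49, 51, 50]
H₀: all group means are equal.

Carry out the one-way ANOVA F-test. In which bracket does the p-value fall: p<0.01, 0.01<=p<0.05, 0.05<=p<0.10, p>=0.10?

p-value bracket: p<0.01

Group means [39.00, 38.43, 30.57, 47.12], grand mean 39.069
SSB = Σnᵢ(x̄ᵢ−x̄)² = 1027.558; SSW = ΣΣ(x−x̄ᵢ)² = 534.304
MSB = 1027.558/3 = 342.5195; MSW = 534.304/25 = 21.3721
F = MSB/MSW = 16.0264
df = (3, 25)
p-value (upper-tail) = 0.00001
→ bracket: p<0.01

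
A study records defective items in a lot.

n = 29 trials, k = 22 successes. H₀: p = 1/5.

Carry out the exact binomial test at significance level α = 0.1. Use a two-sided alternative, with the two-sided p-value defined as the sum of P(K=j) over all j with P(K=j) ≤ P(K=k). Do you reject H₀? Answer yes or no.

Exact binomial: n=29, k=22, p₀=1/5=0.2000
P(X=j) = C(n,j)·p₀^j·(1−p₀)^(n−j); p = Σ P(X=j) over j with P(X=j) ≤ P(X=22)
p-value (two-sided) = 0.00000
At α=0.1: p < α → reject H₀

reject H₀: yes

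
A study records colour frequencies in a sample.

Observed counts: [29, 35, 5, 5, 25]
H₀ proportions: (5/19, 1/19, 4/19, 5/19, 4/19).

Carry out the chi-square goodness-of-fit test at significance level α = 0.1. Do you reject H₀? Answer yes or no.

reject H₀: yes

n = 99; E_i = n·p_i = [26.05, 5.21, 20.84, 26.05, 20.84]
χ² = (29−26.05)²/26.05 + (35−5.21)²/5.21 + (5−20.84)²/20.84 + (5−26.05)²/26.05 + (25−20.84)²/20.84 = 200.5283
df = 4
p-value (upper-tail) = 0.00000
At α=0.1: p < α → reject H₀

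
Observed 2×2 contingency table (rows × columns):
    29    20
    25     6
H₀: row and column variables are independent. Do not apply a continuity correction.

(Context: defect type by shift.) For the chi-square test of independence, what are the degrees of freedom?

df = (r−1)(c−1) = (2−1)·(2−1) = 1

degrees of freedom = 1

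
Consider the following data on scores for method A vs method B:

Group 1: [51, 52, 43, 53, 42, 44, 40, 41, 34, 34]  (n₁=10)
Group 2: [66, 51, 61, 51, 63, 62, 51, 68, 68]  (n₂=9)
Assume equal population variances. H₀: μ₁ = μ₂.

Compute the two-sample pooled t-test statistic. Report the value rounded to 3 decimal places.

test statistic = -5.170

x̄₁=43.400, s₁=6.835, n₁=10
x̄₂=60.111, s₂=7.253, n₂=9
s_p² = [9·6.835² + 8·7.253²]/17 = 49.4876
SE = √(s_p²·(1/10+1/9)) = 3.2322
t = (43.400−60.111)/3.2322 = -5.1701
df = 17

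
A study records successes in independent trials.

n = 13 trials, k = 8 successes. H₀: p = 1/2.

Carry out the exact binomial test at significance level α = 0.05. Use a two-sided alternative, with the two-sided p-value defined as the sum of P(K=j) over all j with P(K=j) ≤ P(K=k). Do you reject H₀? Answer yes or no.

reject H₀: no

Exact binomial: n=13, k=8, p₀=1/2=0.5000
P(X=j) = C(n,j)·p₀^j·(1−p₀)^(n−j); p = Σ P(X=j) over j with P(X=j) ≤ P(X=8)
p-value (two-sided) = 0.58105
At α=0.05: p ≥ α → fail to reject H₀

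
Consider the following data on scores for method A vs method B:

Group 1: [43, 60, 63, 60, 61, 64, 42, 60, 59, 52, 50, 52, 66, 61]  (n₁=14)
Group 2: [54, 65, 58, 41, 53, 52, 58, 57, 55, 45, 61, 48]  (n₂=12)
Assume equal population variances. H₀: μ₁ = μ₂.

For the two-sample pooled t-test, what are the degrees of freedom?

df = n₁ + n₂ − 2 = 14 + 12 − 2 = 24

degrees of freedom = 24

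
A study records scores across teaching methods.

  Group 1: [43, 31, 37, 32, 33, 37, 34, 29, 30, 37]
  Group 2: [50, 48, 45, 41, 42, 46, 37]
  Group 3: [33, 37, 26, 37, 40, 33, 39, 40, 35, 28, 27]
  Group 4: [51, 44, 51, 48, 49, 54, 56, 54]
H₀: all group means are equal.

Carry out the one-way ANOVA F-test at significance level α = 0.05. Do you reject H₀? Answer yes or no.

Group means [34.30, 44.14, 34.09, 50.88], grand mean 39.833
SSB = Σnᵢ(x̄ᵢ−x̄)² = 1774.259; SSW = ΣΣ(x−x̄ᵢ)² = 652.741
MSB = 1774.259/3 = 591.4196; MSW = 652.741/32 = 20.3982
F = MSB/MSW = 28.9938
df = (3, 32)
p-value (upper-tail) = 0.00000
At α=0.05: p < α → reject H₀

reject H₀: yes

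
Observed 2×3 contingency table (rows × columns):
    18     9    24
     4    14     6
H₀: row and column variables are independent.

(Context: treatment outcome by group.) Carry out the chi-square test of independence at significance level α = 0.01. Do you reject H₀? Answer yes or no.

Row totals [51, 24], col totals [22, 23, 30], n=75
χ² = (18−14.96)²/14.96 + (9−15.64)²/15.64 + (24−20.40)²/20.40 + (4−7.04)²/7.04 + (14−7.36)²/7.36 + (6−9.60)²/9.60 = 12.7252
df = 2
p-value (upper-tail) = 0.00172
At α=0.01: p < α → reject H₀

reject H₀: yes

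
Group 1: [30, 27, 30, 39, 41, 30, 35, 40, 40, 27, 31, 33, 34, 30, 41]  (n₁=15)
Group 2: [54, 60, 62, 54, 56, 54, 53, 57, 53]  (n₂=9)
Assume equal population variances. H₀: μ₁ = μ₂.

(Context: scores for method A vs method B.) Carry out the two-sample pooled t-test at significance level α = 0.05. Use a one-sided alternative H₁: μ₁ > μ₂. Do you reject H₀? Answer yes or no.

reject H₀: no

x̄₁=33.867, s₁=5.125, n₁=15
x̄₂=55.889, s₂=3.219, n₂=9
s_p² = [14·5.125² + 8·3.219²]/22 = 20.4828
SE = √(s_p²·(1/15+1/9)) = 1.9082
t = (33.867−55.889)/1.9082 = -11.5406
df = 22
p-value (one-sided, H₁ greater) = 1.00000
At α=0.05: p ≥ α → fail to reject H₀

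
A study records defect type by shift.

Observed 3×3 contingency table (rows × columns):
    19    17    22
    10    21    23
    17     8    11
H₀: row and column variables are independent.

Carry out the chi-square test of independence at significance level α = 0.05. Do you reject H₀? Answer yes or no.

reject H₀: no

Row totals [58, 54, 36], col totals [46, 46, 56], n=148
χ² = (19−18.03)²/18.03 + (17−18.03)²/18.03 + (22−21.95)²/21.95 + (10−16.78)²/16.78 + (21−16.78)²/16.78 + (23−20.43)²/20.43 + (17−11.19)²/11.19 + (8−11.19)²/11.19 + (11−13.62)²/13.62 = 8.6661
df = 4
p-value (upper-tail) = 0.07001
At α=0.05: p ≥ α → fail to reject H₀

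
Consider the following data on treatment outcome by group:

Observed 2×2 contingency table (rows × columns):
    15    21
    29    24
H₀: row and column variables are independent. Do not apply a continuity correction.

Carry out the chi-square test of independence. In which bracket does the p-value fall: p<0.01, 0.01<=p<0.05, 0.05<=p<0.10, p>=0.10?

p-value bracket: p>=0.10

Row totals [36, 53], col totals [44, 45], n=89
χ² = (15−17.80)²/17.80 + (21−18.20)²/18.20 + (29−26.20)²/26.20 + (24−26.80)²/26.80 = 1.4606
df = 1
p-value (upper-tail) = 0.22683
→ bracket: p>=0.10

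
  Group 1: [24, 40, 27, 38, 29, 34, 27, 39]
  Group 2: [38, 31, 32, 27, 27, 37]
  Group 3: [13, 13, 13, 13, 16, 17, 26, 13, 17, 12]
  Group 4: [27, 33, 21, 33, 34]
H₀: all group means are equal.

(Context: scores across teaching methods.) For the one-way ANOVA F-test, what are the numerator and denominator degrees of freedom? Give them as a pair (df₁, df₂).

degrees of freedom = [3, 25]

k = 4 groups, N = 29 total
df = (k−1, N−k) = (4−1, 29−4) = (3, 25)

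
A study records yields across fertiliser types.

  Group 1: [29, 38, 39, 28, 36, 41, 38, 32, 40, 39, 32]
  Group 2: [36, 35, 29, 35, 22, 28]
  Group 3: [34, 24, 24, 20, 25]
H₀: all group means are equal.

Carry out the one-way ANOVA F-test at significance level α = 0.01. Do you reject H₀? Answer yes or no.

reject H₀: yes

Group means [35.64, 30.83, 25.40], grand mean 32.000
SSB = Σnᵢ(x̄ᵢ−x̄)² = 371.421; SSW = ΣΣ(x−x̄ᵢ)² = 468.579
MSB = 371.421/2 = 185.7106; MSW = 468.579/19 = 24.6620
F = MSB/MSW = 7.5302
df = (2, 19)
p-value (upper-tail) = 0.00391
At α=0.01: p < α → reject H₀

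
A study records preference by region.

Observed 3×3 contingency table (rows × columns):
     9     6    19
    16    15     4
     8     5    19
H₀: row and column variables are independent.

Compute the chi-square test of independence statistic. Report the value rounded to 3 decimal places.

Row totals [34, 35, 32], col totals [33, 26, 42], n=101
χ² = (9−11.11)²/11.11 + (6−8.75)²/8.75 + (19−14.14)²/14.14 + (16−11.44)²/11.44 + (15−9.01)²/9.01 + (4−14.55)²/14.55 + (8−10.46)²/10.46 + (5−8.24)²/8.24 + (19−13.31)²/13.31 = 20.6803
df = 4

test statistic = 20.680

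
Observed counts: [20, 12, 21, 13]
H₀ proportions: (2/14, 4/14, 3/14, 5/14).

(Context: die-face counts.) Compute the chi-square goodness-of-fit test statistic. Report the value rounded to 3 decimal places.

n = 66; E_i = n·p_i = [9.43, 18.86, 14.14, 23.57]
χ² = (20−9.43)²/9.43 + (12−18.86)²/18.86 + (21−14.14)²/14.14 + (13−23.57)²/23.57 = 22.4121
df = 3

test statistic = 22.412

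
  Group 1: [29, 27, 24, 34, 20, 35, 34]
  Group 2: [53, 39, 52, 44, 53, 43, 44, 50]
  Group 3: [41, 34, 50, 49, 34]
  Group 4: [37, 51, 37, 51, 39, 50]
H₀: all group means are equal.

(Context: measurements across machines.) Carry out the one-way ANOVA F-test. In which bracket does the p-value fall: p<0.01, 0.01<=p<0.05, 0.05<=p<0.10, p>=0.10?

p-value bracket: p<0.01

Group means [29.00, 47.25, 41.60, 44.17], grand mean 40.538
SSB = Σnᵢ(x̄ᵢ−x̄)² = 1376.928; SSW = ΣΣ(x−x̄ᵢ)² = 897.533
MSB = 1376.928/3 = 458.9761; MSW = 897.533/22 = 40.7970
F = MSB/MSW = 11.2502
df = (3, 22)
p-value (upper-tail) = 0.00011
→ bracket: p<0.01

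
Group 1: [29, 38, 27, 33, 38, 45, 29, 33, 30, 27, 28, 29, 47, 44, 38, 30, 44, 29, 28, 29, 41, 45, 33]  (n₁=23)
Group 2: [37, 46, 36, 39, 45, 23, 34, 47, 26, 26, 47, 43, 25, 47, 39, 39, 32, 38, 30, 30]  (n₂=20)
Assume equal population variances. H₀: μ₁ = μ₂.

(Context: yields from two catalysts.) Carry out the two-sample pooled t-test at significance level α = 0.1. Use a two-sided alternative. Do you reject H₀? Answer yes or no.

reject H₀: no

x̄₁=34.522, s₁=6.848, n₁=23
x̄₂=36.450, s₂=7.957, n₂=20
s_p² = [22·6.848² + 19·7.957²]/41 = 54.5046
SE = √(s_p²·(1/23+1/20)) = 2.2572
t = (34.522−36.450)/2.2572 = -0.8543
df = 41
p-value (two-sided) = 0.39792
At α=0.1: p ≥ α → fail to reject H₀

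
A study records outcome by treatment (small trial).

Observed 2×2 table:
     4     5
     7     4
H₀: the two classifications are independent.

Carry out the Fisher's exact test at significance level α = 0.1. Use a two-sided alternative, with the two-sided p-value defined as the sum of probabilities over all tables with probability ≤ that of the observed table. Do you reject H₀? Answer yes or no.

Margins: r₁=9, r₂=11, c₁=11, c₂=9, n=20
p_obs = C(9,4)·C(11,7)/C(20,11); sum pmf over tables with pmf ≤ p_obs
p-value (two-sided) = 0.65342
At α=0.1: p ≥ α → fail to reject H₀

reject H₀: no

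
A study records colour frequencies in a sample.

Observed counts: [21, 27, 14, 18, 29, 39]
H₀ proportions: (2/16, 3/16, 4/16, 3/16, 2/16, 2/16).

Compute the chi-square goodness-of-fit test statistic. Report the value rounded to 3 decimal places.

test statistic = 46.757

n = 148; E_i = n·p_i = [18.50, 27.75, 37.00, 27.75, 18.50, 18.50]
χ² = (21−18.50)²/18.50 + (27−27.75)²/27.75 + (14−37.00)²/37.00 + (18−27.75)²/27.75 + (29−18.50)²/18.50 + (39−18.50)²/18.50 = 46.7568
df = 5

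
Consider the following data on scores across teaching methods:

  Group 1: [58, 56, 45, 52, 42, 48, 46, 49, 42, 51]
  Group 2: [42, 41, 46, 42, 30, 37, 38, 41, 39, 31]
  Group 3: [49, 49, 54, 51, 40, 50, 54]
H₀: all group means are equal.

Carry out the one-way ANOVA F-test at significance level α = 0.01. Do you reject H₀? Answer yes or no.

reject H₀: yes

Group means [48.90, 38.70, 49.57], grand mean 45.296
SSB = Σnᵢ(x̄ᵢ−x̄)² = 692.915; SSW = ΣΣ(x−x̄ᵢ)² = 624.714
MSB = 692.915/2 = 346.4577; MSW = 624.714/24 = 26.0298
F = MSB/MSW = 13.3101
df = (2, 24)
p-value (upper-tail) = 0.00013
At α=0.01: p < α → reject H₀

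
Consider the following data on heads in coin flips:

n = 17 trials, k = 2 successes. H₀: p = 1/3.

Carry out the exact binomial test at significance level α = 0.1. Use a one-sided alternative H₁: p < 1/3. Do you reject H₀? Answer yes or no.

reject H₀: yes

Exact binomial: n=17, k=2, p₀=1/3=0.3333
P(X≤2) from Σ C(n,i)·p₀^i·(1−p₀)^(n−i)
p-value (one-sided, H₁ less) = 0.04415
At α=0.1: p < α → reject H₀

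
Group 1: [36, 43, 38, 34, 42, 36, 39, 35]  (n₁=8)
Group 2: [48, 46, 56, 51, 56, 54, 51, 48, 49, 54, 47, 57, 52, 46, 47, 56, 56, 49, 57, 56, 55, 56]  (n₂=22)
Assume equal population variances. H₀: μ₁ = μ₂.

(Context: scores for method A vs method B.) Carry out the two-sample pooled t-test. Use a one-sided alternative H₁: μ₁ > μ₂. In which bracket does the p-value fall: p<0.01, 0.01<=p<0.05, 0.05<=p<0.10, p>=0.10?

p-value bracket: p>=0.10

x̄₁=37.875, s₁=3.271, n₁=8
x̄₂=52.136, s₂=4.004, n₂=22
s_p² = [7·3.271² + 21·4.004²]/28 = 14.6952
SE = √(s_p²·(1/8+1/22)) = 1.5827
t = (37.875−52.136)/1.5827 = -9.0109
df = 28
p-value (one-sided, H₁ greater) = 1.00000
→ bracket: p>=0.10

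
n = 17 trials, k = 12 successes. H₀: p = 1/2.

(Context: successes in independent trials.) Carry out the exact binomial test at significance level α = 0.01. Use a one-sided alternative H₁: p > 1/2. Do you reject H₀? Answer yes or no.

Exact binomial: n=17, k=12, p₀=1/2=0.5000
P(X≥12) from Σ C(n,i)·p₀^i·(1−p₀)^(n−i)
p-value (one-sided, H₁ greater) = 0.07173
At α=0.01: p ≥ α → fail to reject H₀

reject H₀: no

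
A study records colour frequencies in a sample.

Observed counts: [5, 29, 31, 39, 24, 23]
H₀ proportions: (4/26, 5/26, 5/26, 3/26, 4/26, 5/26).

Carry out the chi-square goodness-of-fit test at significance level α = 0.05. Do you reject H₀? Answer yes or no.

n = 151; E_i = n·p_i = [23.23, 29.04, 29.04, 17.42, 23.23, 29.04]
χ² = (5−23.23)²/23.23 + (29−29.04)²/29.04 + (31−29.04)²/29.04 + (39−17.42)²/17.42 + (24−23.23)²/23.23 + (23−29.04)²/29.04 = 42.4417
df = 5
p-value (upper-tail) = 0.00000
At α=0.05: p < α → reject H₀

reject H₀: yes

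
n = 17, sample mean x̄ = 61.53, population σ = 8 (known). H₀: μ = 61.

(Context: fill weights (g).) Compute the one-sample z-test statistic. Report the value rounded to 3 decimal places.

test statistic = 0.273

SE = σ/√n = 8/√17 = 1.9403
z = (x̄−μ₀)/SE = (61.53−61)/1.9403 = 0.2732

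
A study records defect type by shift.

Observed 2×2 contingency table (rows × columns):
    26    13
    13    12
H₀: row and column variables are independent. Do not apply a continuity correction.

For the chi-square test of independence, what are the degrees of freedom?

degrees of freedom = 1

df = (r−1)(c−1) = (2−1)·(2−1) = 1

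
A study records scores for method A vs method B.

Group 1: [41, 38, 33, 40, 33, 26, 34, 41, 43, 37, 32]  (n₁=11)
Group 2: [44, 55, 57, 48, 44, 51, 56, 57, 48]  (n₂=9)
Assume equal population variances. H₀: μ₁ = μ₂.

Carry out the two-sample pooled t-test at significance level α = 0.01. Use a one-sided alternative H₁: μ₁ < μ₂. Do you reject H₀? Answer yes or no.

x̄₁=36.182, s₁=5.076, n₁=11
x̄₂=51.111, s₂=5.349, n₂=9
s_p² = [10·5.076² + 8·5.349²]/18 = 27.0292
SE = √(s_p²·(1/11+1/9)) = 2.3368
t = (36.182−51.111)/2.3368 = -6.3889
df = 18
p-value (one-sided, H₁ less) = 0.00000
At α=0.01: p < α → reject H₀

reject H₀: yes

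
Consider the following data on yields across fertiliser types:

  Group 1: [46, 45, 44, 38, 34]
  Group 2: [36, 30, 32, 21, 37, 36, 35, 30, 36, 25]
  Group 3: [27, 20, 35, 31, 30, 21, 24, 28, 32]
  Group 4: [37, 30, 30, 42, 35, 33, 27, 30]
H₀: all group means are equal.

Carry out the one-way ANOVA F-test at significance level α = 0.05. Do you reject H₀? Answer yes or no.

reject H₀: yes

Group means [41.40, 31.80, 27.56, 33.00], grand mean 32.406
SSB = Σnᵢ(x̄ᵢ−x̄)² = 622.697; SSW = ΣΣ(x−x̄ᵢ)² = 737.022
MSB = 622.697/3 = 207.5655; MSW = 737.022/28 = 26.3222
F = MSB/MSW = 7.8856
df = (3, 28)
p-value (upper-tail) = 0.00058
At α=0.05: p < α → reject H₀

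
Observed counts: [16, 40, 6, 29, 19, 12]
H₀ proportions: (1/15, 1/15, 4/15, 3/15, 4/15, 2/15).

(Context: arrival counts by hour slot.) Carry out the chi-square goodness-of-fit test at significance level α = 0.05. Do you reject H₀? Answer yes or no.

n = 122; E_i = n·p_i = [8.13, 8.13, 32.53, 24.40, 32.53, 16.27]
χ² = (16−8.13)²/8.13 + (40−8.13)²/8.13 + (6−32.53)²/32.53 + (29−24.40)²/24.40 + (19−32.53)²/32.53 + (12−16.27)²/16.27 = 161.7193
df = 5
p-value (upper-tail) = 0.00000
At α=0.05: p < α → reject H₀

reject H₀: yes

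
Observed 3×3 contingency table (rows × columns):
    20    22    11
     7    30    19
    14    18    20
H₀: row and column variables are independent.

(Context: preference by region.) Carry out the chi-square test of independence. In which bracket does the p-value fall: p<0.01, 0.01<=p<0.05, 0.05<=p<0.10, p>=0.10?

Row totals [53, 56, 52], col totals [41, 70, 50], n=161
χ² = (20−13.50)²/13.50 + (22−23.04)²/23.04 + (11−16.46)²/16.46 + (7−14.26)²/14.26 + (30−24.35)²/24.35 + (19−17.39)²/17.39 + (14−13.24)²/13.24 + (18−22.61)²/22.61 + (20−16.15)²/16.15 = 12.0504
df = 4
p-value (upper-tail) = 0.01698
→ bracket: 0.01<=p<0.05

p-value bracket: 0.01<=p<0.05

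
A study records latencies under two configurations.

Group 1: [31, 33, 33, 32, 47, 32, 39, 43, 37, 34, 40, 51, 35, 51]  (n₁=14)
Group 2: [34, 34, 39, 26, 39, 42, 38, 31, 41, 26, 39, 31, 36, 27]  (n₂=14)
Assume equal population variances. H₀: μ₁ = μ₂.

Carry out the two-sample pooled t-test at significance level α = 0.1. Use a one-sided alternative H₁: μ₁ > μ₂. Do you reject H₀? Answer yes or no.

reject H₀: yes

x̄₁=38.429, s₁=7.035, n₁=14
x̄₂=34.500, s₂=5.544, n₂=14
s_p² = [13·7.035² + 13·5.544²]/26 = 40.1126
SE = √(s_p²·(1/14+1/14)) = 2.3938
t = (38.429−34.500)/2.3938 = 1.6411
df = 26
p-value (one-sided, H₁ greater) = 0.05641
At α=0.1: p < α → reject H₀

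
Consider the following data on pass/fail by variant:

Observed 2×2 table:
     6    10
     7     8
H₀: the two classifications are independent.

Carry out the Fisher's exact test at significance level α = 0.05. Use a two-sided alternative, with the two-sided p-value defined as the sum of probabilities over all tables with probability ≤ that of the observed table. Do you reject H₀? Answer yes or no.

reject H₀: no

Margins: r₁=16, r₂=15, c₁=13, c₂=18, n=31
p_obs = C(16,6)·C(15,7)/C(31,13); sum pmf over tables with pmf ≤ p_obs
p-value (two-sided) = 0.72239
At α=0.05: p ≥ α → fail to reject H₀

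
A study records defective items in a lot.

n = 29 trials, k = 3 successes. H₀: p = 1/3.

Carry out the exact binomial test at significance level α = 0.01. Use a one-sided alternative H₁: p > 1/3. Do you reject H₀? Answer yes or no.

reject H₀: no

Exact binomial: n=29, k=3, p₀=1/3=0.3333
P(X≥3) from Σ C(n,i)·p₀^i·(1−p₀)^(n−i)
p-value (one-sided, H₁ greater) = 0.99908
At α=0.01: p ≥ α → fail to reject H₀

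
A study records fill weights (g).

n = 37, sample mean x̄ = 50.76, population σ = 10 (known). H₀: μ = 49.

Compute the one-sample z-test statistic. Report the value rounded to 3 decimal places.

SE = σ/√n = 10/√37 = 1.6440
z = (x̄−μ₀)/SE = (50.76−49)/1.6440 = 1.0706

test statistic = 1.071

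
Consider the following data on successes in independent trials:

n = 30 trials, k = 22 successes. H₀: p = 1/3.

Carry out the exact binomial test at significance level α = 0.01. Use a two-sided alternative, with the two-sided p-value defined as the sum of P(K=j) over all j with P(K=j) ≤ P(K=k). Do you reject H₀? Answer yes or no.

Exact binomial: n=30, k=22, p₀=1/3=0.3333
P(X=j) = C(n,j)·p₀^j·(1−p₀)^(n−j); p = Σ P(X=j) over j with P(X=j) ≤ P(X=22)
p-value (two-sided) = 0.00001
At α=0.01: p < α → reject H₀

reject H₀: yes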